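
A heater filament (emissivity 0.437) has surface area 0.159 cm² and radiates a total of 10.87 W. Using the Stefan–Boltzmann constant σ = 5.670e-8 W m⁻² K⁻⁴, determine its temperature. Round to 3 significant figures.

Area A = 0.159 cm² = 1.59×10⁻⁵ m².
P = εσAT⁴ ⇒ T = (P/(εσA))^(1/4) = (10.87/(0.437×5.670×10⁻⁸×1.59×10⁻⁵))^(1/4) = 2.29×10³ K.

T ≈ 2.29×10³ K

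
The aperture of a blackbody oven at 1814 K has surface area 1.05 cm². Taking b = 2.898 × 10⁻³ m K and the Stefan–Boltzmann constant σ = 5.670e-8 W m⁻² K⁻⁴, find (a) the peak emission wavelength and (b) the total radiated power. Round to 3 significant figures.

λ_max ≈ 1.60×10³ nm; P ≈ 64.5 W

(a) λ_max = b/T = 2.898×10⁻³/1814 = 1.598×10⁻⁶ m = 1.60×10³ nm.
Area A = 1.05 cm² = 1.05×10⁻⁴ m².
(b) P = σAT⁴ = 5.670×10⁻⁸×1.05×10⁻⁴×(1814)⁴ = 64.5 W.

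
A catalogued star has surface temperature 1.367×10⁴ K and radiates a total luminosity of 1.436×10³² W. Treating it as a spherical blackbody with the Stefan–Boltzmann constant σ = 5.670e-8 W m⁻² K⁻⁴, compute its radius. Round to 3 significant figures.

L = 4πR²σT⁴ ⇒ R = √(L/(4πσT⁴)).
σT⁴ = 1.97996×10⁹ W/m², so R = √(1.436×10³²/(4π×1.97996×10⁹)) = 7.60×10¹⁰ m.

R ≈ 7.60×10¹⁰ m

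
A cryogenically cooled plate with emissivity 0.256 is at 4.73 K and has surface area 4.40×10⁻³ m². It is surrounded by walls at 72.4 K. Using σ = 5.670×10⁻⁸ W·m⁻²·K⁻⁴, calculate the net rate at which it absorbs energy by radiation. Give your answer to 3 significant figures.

Area A = 4.40×10⁻³ m².
Net radiated power P_net = εσA(T⁴ − T₀⁴) = 0.256×5.670×10⁻⁸×4.40×10⁻³×(4.73⁴ − 72.4⁴).
T⁴ − T₀⁴ = 500.547 − 2.74760×10⁷ = -2.74755×10⁷ K⁴, so P_net = -1.75×10⁻³ W — negative, meaning a net gain of 1.75×10⁻³ W.

Net gain ≈ 1.75×10⁻³ W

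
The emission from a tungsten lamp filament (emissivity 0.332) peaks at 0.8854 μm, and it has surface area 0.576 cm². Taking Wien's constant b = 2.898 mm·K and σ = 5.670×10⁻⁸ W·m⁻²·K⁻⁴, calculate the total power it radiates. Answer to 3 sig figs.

P ≈ 124 W

Wien's law: T = b/λ_max = 2.898×10⁻³/8.854×10⁻⁷ = 3273.10 K.
Area A = 0.576 cm² = 5.76×10⁻⁵ m².
Then P = εσAT⁴ = 0.332×5.670×10⁻⁸×5.76×10⁻⁵×(3273.10)⁴ = 124 W.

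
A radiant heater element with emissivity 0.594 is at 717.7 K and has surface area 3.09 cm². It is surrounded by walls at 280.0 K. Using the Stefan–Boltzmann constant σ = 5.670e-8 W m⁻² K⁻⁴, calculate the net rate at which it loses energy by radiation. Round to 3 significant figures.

Net loss ≈ 2.70 W

Area A = 3.09 cm² = 3.09×10⁻⁴ m².
Net radiated power P_net = εσA(T⁴ − T₀⁴) = 0.594×5.670×10⁻⁸×3.09×10⁻⁴×(717.7⁴ − 280.0⁴).
T⁴ − T₀⁴ = 2.65321×10¹¹ − 6.14656×10⁹ = 2.59174×10¹¹ K⁴, so P_net = 2.70 W.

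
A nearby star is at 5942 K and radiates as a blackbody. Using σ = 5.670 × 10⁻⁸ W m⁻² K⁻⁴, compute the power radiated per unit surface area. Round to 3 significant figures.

Stefan–Boltzmann: I = σT⁴ = 5.670×10⁻⁸ × (5942)⁴ = 7.07×10⁷ W/m².

I ≈ 7.07×10⁷ W/m²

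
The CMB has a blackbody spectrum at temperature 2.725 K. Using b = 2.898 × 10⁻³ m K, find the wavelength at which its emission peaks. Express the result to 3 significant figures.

λ_max ≈ 1.06×10⁻³ m

Wien's displacement law: λ_max = b/T = (2.898×10⁻³ m·K)/(2.725 K) = 1.063×10⁻³ m.
That is 1.06×10⁻³ m, in the microwave range.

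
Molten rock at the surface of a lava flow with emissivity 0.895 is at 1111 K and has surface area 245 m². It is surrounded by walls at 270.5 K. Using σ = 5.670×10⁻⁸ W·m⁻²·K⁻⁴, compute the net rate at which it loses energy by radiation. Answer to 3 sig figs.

Area A = 245 m².
Net radiated power P_net = εσA(T⁴ − T₀⁴) = 0.895×5.670×10⁻⁸×245×(1111⁴ − 270.5⁴).
T⁴ − T₀⁴ = 1.52355×10¹² − 5.35389×10⁹ = 1.51820×10¹² K⁴, so P_net = 1.89×10⁷ W.

Net loss ≈ 1.89×10⁷ W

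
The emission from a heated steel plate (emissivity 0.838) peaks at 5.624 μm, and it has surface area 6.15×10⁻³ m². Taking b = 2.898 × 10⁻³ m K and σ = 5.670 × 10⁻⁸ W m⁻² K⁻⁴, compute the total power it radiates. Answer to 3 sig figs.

P ≈ 20.6 W

Wien's law: T = b/λ_max = 2.898×10⁻³/5.624×10⁻⁶ = 515.292 K.
Area A = 6.15×10⁻³ m².
Then P = εσAT⁴ = 0.838×5.670×10⁻⁸×6.15×10⁻³×(515.292)⁴ = 20.6 W.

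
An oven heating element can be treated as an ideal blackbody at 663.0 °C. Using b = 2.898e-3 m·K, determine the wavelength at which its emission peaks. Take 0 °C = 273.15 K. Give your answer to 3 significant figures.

T = 663.0 °C + 273.15 = 936.15 K.
Wien's displacement law: λ_max = b/T = (2.898×10⁻³ m·K)/(936.15 K) = 3.096×10⁻⁶ m.
That is 3.10 μm, in the infrared range.

λ_max ≈ 3.10 μm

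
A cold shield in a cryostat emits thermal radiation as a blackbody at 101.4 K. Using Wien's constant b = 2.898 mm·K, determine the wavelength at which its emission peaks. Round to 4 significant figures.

λ_max ≈ 28.58 μm

Wien's displacement law: λ_max = b/T = (2.898×10⁻³ m·K)/(101.4 K) = 2.8580×10⁻⁵ m.
That is 28.58 μm, in the infrared range.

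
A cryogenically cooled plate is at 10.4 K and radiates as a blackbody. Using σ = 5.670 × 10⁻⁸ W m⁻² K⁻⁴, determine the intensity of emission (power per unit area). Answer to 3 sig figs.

I ≈ 6.63×10⁻⁴ W/m²

Stefan–Boltzmann: I = σT⁴ = 5.670×10⁻⁸ × (10.4)⁴ = 6.63×10⁻⁴ W/m².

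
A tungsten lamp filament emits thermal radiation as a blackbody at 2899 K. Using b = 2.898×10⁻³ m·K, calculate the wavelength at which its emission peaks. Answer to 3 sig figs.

Wien's displacement law: λ_max = b/T = (2.898×10⁻³ m·K)/(2899 K) = 9.997×10⁻⁷ m.
That is 1.00 μm, in the infrared range.

λ_max ≈ 1.00 μm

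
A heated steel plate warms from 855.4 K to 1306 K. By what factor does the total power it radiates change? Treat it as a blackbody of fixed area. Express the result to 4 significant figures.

P ∝ T⁴, so P₂/P₁ = (T₂/T₁)⁴ = (1306/855.4)⁴ = (1.52677)⁴ = 5.434.

P₂/P₁ ≈ 5.434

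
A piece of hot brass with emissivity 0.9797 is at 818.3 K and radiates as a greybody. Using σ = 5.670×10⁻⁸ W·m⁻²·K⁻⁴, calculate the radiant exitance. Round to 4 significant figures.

Stefan–Boltzmann: I = εσT⁴ = 0.9797 × 5.670×10⁻⁸ × (818.3)⁴ = 2.491×10⁴ W/m².

I ≈ 2.491×10⁴ W/m²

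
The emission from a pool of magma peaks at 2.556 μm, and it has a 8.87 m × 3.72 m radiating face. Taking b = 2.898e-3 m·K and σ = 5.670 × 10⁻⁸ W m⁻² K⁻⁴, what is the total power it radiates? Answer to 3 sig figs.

Wien's law: T = b/λ_max = 2.898×10⁻³/2.556×10⁻⁶ = 1133.80 K.
Area A = 8.87 × 3.72 = 32.9964 m².
Then P = σAT⁴ = 5.670×10⁻⁸×32.9964×(1133.80)⁴ = 3.09×10⁶ W.

P ≈ 3.09×10⁶ W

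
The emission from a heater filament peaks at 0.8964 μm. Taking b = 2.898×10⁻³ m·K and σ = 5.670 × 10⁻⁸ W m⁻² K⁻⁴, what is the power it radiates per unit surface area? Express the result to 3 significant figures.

Wien's law: T = b/λ_max = 2.898×10⁻³/8.964×10⁻⁷ = 3232.93 K.
Then I = σT⁴ = 5.670×10⁻⁸×(3232.93)⁴ = 6.19×10⁶ W/m².

I ≈ 6.19×10⁶ W/m²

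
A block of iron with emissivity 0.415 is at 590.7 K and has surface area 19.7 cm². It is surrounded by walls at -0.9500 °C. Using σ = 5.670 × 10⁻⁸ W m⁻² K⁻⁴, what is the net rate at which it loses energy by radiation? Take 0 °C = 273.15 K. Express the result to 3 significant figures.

Net loss ≈ 5.39 W

Surroundings: T = -0.9500 °C + 273.15 = 272.2000 K.
Area A = 19.7 cm² = 1.97×10⁻³ m².
Net radiated power P_net = εσA(T⁴ − T₀⁴) = 0.415×5.670×10⁻⁸×1.97×10⁻³×(590.7⁴ − 272.2000⁴).
T⁴ − T₀⁴ = 1.21750×10¹¹ − 5.48975×10⁹ = 1.16260×10¹¹ K⁴, so P_net = 5.39 W.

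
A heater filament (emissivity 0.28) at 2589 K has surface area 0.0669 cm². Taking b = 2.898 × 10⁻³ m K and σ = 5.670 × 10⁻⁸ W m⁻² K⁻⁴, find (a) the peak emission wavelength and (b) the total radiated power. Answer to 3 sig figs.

λ_max ≈ 1.12 μm; P ≈ 4.77 W

(a) λ_max = b/T = 2.898×10⁻³/2589 = 1.119×10⁻⁶ m = 1.12 μm.
Area A = 0.0669 cm² = 6.69×10⁻⁶ m².
(b) P = εσAT⁴ = 0.28×5.670×10⁻⁸×6.69×10⁻⁶×(2589)⁴ = 4.77 W.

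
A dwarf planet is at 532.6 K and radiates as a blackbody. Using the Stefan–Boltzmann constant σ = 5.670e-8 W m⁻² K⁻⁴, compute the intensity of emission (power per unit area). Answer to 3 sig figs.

I ≈ 4.56×10³ W/m²

Stefan–Boltzmann: I = σT⁴ = 5.670×10⁻⁸ × (532.6)⁴ = 4.56×10³ W/m².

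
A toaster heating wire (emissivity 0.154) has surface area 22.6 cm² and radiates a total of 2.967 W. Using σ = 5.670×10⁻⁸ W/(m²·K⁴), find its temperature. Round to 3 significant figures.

T ≈ 623 K

Area A = 22.6 cm² = 2.26×10⁻³ m².
P = εσAT⁴ ⇒ T = (P/(εσA))^(1/4) = (2.967/(0.154×5.670×10⁻⁸×2.26×10⁻³))^(1/4) = 623 K.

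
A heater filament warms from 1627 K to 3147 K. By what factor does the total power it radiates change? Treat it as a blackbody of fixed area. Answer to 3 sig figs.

P₂/P₁ ≈ 14.0

P ∝ T⁴, so P₂/P₁ = (T₂/T₁)⁴ = (3147/1627)⁴ = (1.93423)⁴ = 14.0.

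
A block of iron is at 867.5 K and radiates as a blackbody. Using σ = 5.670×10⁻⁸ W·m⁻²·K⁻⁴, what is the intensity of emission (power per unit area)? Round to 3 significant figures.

Stefan–Boltzmann: I = σT⁴ = 5.670×10⁻⁸ × (867.5)⁴ = 3.21×10⁴ W/m².

I ≈ 3.21×10⁴ W/m²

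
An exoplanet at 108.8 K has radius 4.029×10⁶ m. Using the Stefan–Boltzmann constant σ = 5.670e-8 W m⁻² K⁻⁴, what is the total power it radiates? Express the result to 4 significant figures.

Surface area A = 4πR² = 4π(4.029×10⁶ m)² = 2.03988×10¹⁴ m².
P = σAT⁴ = 5.670×10⁻⁸ × 2.03988×10¹⁴ × (108.8)⁴ = 1.621×10¹⁵ W.

P ≈ 1.621×10¹⁵ W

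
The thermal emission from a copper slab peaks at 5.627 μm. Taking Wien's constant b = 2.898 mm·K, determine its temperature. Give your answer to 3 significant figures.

Wien's law gives T = b/λ_max = (2.898×10⁻³ m·K)/(5.627×10⁻⁶ m) = 515 K.

T ≈ 515 K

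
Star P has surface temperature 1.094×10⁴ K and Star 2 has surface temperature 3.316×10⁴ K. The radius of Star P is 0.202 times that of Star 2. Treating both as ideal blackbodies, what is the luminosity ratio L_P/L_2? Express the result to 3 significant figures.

L ∝ R²T⁴, so L_P/L_2 = (R_P/R_2)²(T_P/T_2)⁴ = (0.202)² × (1.094×10⁴/3.316×10⁴)⁴ = 0.040804 × 0.0118471 = 4.83×10⁻⁴.

L_P/L_2 ≈ 4.83×10⁻⁴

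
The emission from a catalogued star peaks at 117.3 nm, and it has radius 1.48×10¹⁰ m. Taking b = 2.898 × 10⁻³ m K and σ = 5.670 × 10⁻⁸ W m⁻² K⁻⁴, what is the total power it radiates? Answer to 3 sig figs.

Wien's law: T = b/λ_max = 2.898×10⁻³/1.173×10⁻⁷ = 24705.9 K.
Surface area A = 4πR² = 4π(1.48×10¹⁰ m)² = 2.75254×10²¹ m².
Then P = σAT⁴ = 5.670×10⁻⁸×2.75254×10²¹×(24705.9)⁴ = 5.81×10³¹ W.

P ≈ 5.81×10³¹ W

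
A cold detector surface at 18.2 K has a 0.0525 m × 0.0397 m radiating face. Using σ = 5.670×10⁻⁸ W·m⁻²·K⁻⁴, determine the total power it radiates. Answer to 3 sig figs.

Area A = 0.0525 × 0.0397 = 2.08425×10⁻³ m².
P = σAT⁴ = 5.670×10⁻⁸ × 2.08425×10⁻³ × (18.2)⁴ = 1.30×10⁻⁵ W.

P ≈ 1.30×10⁻⁵ W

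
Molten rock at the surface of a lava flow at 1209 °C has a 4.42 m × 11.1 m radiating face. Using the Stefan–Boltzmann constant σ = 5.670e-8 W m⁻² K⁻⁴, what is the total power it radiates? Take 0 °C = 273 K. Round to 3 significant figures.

P ≈ 1.34×10⁷ W

T = 1209 °C + 273 = 1482 K.
Area A = 4.42 × 11.1 = 49.062 m².
P = σAT⁴ = 5.670×10⁻⁸ × 49.062 × (1482)⁴ = 1.34×10⁷ W.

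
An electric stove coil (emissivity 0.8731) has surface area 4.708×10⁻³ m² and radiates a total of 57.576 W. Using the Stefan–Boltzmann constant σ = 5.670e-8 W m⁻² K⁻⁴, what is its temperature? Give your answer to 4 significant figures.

T ≈ 705.0 K

Area A = 4.708×10⁻³ m².
P = εσAT⁴ ⇒ T = (P/(εσA))^(1/4) = (57.576/(0.8731×5.670×10⁻⁸×4.708×10⁻³))^(1/4) = 705.0 K.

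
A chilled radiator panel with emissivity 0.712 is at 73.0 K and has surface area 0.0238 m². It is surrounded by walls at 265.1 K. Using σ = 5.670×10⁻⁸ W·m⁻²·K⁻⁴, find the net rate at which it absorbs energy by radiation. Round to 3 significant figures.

Area A = 0.0238 m².
Net radiated power P_net = εσA(T⁴ − T₀⁴) = 0.712×5.670×10⁻⁸×0.0238×(73.0⁴ − 265.1⁴).
T⁴ − T₀⁴ = 2.83982×10⁷ − 4.93900×10⁹ = -4.91060×10⁹ K⁴, so P_net = -4.72 W — negative, meaning a net gain of 4.72 W.

Net gain ≈ 4.72 W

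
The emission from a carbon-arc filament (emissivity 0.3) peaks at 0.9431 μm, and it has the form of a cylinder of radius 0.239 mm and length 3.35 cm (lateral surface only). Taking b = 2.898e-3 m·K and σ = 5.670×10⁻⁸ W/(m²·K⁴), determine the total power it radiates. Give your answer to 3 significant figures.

P ≈ 76.3 W

Wien's law: T = b/λ_max = 2.898×10⁻³/9.431×10⁻⁷ = 3072.84 K.
Lateral area A = 2πrL = 2π×2.39×10⁻⁴×0.0335 = 5.03063×10⁻⁵ m².
Then P = εσAT⁴ = 0.3×5.670×10⁻⁸×5.03063×10⁻⁵×(3072.84)⁴ = 76.3 W.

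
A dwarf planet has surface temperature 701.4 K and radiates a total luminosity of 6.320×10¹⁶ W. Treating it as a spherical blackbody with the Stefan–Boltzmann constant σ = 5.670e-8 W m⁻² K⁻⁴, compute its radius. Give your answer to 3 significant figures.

L = 4πR²σT⁴ ⇒ R = √(L/(4πσT⁴)).
σT⁴ = 13722.9 W/m², so R = √(6.320×10¹⁶/(4π×13722.9)) = 6.05×10⁵ m.

R ≈ 6.05×10⁵ m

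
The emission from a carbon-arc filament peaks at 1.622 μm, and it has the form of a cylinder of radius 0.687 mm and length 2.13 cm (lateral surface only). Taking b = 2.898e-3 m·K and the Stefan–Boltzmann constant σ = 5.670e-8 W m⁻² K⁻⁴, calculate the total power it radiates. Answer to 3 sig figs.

Wien's law: T = b/λ_max = 2.898×10⁻³/1.622×10⁻⁶ = 1786.68 K.
Lateral area A = 2πrL = 2π×6.87×10⁻⁴×0.0213 = 9.19425×10⁻⁵ m².
Then P = σAT⁴ = 5.670×10⁻⁸×9.19425×10⁻⁵×(1786.68)⁴ = 53.1 W.

P ≈ 53.1 W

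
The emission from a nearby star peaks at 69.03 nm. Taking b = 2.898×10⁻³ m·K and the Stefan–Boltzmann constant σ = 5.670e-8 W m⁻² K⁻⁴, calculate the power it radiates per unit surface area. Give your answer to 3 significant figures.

I ≈ 1.76×10¹¹ W/m²

Wien's law: T = b/λ_max = 2.898×10⁻³/6.903×10⁻⁸ = 41981.7 K.
Then I = σT⁴ = 5.670×10⁻⁸×(41981.7)⁴ = 1.76×10¹¹ W/m².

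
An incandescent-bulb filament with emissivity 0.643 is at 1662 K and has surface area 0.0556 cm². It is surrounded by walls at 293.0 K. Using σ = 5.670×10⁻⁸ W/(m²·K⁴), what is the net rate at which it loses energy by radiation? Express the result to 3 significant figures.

Net loss ≈ 1.55 W

Area A = 0.0556 cm² = 5.56×10⁻⁶ m².
Net radiated power P_net = εσA(T⁴ − T₀⁴) = 0.643×5.670×10⁻⁸×5.56×10⁻⁶×(1662⁴ − 293.0⁴).
T⁴ − T₀⁴ = 7.62999×10¹² − 7.37005×10⁹ = 7.62262×10¹² K⁴, so P_net = 1.55 W.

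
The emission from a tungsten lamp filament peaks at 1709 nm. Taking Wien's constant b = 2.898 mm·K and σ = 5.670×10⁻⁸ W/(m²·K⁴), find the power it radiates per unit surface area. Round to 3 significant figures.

Wien's law: T = b/λ_max = 2.898×10⁻³/1.709×10⁻⁶ = 1695.73 K.
Then I = σT⁴ = 5.670×10⁻⁸×(1695.73)⁴ = 4.69×10⁵ W/m².

I ≈ 4.69×10⁵ W/m²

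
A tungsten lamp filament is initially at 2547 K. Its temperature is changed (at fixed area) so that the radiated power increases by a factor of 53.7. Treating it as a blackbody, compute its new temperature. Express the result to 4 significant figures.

P ∝ T⁴, so T₂/T₁ = (P₂/P₁)^(1/4) = (53.7)^(1/4) = 2.70703.
T₂ = 2547 × 2.70703 = 6895 K.

T₂ ≈ 6895 K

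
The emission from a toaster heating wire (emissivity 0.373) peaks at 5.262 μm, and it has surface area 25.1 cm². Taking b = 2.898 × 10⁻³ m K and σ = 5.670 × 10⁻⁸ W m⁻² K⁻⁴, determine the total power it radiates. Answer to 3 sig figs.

P ≈ 4.88 W

Wien's law: T = b/λ_max = 2.898×10⁻³/5.262×10⁻⁶ = 550.741 K.
Area A = 25.1 cm² = 2.51×10⁻³ m².
Then P = εσAT⁴ = 0.373×5.670×10⁻⁸×2.51×10⁻³×(550.741)⁴ = 4.88 W.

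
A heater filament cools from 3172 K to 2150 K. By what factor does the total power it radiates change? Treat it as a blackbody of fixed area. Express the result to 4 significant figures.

P ∝ T⁴, so P₂/P₁ = (T₂/T₁)⁴ = (2150/3172)⁴ = (0.677806)⁴ = 0.2111.

P₂/P₁ ≈ 0.2111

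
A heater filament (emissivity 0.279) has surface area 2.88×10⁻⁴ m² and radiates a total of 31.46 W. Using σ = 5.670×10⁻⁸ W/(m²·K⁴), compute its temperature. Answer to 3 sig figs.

T ≈ 1.62×10³ K

Area A = 2.88×10⁻⁴ m².
P = εσAT⁴ ⇒ T = (P/(εσA))^(1/4) = (31.46/(0.279×5.670×10⁻⁸×2.88×10⁻⁴))^(1/4) = 1.62×10³ K.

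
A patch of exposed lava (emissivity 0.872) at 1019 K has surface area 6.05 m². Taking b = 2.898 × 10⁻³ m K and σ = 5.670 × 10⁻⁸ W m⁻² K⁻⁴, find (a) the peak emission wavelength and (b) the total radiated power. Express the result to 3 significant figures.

λ_max ≈ 2.84 μm; P ≈ 3.23×10⁵ W

(a) λ_max = b/T = 2.898×10⁻³/1019 = 2.844×10⁻⁶ m = 2.84 μm.
Area A = 6.05 m².
(b) P = εσAT⁴ = 0.872×5.670×10⁻⁸×6.05×(1019)⁴ = 3.23×10⁵ W.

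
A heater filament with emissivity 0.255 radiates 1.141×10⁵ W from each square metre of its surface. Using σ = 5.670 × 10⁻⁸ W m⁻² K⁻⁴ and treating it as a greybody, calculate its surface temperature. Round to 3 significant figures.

I = εσT⁴, so T = (I/εσ)^(1/4) = (1.141×10⁵/(0.255×5.670×10⁻⁸))^(1/4) = 1.68×10³ K.

T ≈ 1.68×10³ K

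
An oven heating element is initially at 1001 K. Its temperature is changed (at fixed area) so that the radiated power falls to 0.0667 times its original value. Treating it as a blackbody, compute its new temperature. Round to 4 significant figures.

T₂ ≈ 508.7 K

P ∝ T⁴, so T₂/T₁ = (P₂/P₁)^(1/4) = (0.0667)^(1/4) = 0.508196.
T₂ = 1001 × 0.508196 = 508.7 K.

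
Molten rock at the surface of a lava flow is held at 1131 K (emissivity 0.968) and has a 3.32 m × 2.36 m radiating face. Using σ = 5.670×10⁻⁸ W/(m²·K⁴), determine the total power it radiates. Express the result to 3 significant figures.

Area A = 3.32 × 2.36 = 7.8352 m².
P = εσAT⁴ = 0.968 × 5.670×10⁻⁸ × 7.8352 × (1131)⁴ = 7.04×10⁵ W.

P ≈ 7.04×10⁵ W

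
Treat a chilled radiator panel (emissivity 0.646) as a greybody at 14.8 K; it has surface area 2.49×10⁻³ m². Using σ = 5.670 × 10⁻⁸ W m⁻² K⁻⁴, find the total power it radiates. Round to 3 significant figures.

Area A = 2.49×10⁻³ m².
P = εσAT⁴ = 0.646 × 5.670×10⁻⁸ × 2.49×10⁻³ × (14.8)⁴ = 4.38×10⁻⁶ W.

P ≈ 4.38×10⁻⁶ W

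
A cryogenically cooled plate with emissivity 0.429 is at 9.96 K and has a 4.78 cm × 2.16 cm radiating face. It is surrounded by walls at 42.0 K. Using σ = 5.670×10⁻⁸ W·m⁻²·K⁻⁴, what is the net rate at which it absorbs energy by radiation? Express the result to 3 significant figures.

Net gain ≈ 7.79×10⁻⁵ W

Area A = 0.0478 × 0.0216 = 1.03248×10⁻³ m².
Net radiated power P_net = εσA(T⁴ − T₀⁴) = 0.429×5.670×10⁻⁸×1.03248×10⁻³×(9.96⁴ − 42.0⁴).
T⁴ − T₀⁴ = 9840.96 − 3.11170×10⁶ = -3.10186×10⁶ K⁴, so P_net = -7.79×10⁻⁵ W — negative, meaning a net gain of 7.79×10⁻⁵ W.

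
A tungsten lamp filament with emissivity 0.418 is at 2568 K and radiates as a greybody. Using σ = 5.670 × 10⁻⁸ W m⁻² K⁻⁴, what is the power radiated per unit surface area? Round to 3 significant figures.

Stefan–Boltzmann: I = εσT⁴ = 0.418 × 5.670×10⁻⁸ × (2568)⁴ = 1.03×10⁶ W/m².

I ≈ 1.03×10⁶ W/m²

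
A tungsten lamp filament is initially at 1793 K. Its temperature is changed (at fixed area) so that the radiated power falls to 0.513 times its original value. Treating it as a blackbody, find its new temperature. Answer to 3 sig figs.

P ∝ T⁴, so T₂/T₁ = (P₂/P₁)^(1/4) = (0.513)^(1/4) = 0.846310.
T₂ = 1793 × 0.846310 = 1.52×10³ K.

T₂ ≈ 1.52×10³ K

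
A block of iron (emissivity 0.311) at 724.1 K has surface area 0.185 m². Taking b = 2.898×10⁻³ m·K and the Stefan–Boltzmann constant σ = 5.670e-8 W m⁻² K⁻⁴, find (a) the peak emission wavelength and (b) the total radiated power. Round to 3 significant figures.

λ_max ≈ 4.00 μm; P ≈ 897 W

(a) λ_max = b/T = 2.898×10⁻³/724.1 = 4.002×10⁻⁶ m = 4.00 μm.
Area A = 0.185 m².
(b) P = εσAT⁴ = 0.311×5.670×10⁻⁸×0.185×(724.1)⁴ = 897 W.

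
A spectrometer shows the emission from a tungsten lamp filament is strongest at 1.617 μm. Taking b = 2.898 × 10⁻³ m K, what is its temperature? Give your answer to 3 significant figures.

Wien's law gives T = b/λ_max = (2.898×10⁻³ m·K)/(1.617×10⁻⁶ m) = 1.79×10³ K.

T ≈ 1.79×10³ K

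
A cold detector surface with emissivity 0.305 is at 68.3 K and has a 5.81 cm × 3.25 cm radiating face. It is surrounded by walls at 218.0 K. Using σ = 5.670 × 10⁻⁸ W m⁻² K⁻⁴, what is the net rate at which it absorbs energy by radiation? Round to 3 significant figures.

Area A = 0.0581 × 0.0325 = 1.88825×10⁻³ m².
Net radiated power P_net = εσA(T⁴ − T₀⁴) = 0.305×5.670×10⁻⁸×1.88825×10⁻³×(68.3⁴ − 218.0⁴).
T⁴ − T₀⁴ = 2.17612×10⁷ − 2.25853×10⁹ = -2.23677×10⁹ K⁴, so P_net = -0.0730 W — negative, meaning a net gain of 0.0730 W.

Net gain ≈ 0.0730 W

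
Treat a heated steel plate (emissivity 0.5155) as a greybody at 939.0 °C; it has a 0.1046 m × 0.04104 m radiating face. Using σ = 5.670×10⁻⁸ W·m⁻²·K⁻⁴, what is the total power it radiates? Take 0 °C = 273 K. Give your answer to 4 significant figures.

T = 939.0 °C + 273 = 1212.0 K.
Area A = 0.1046 × 0.04104 = 4.29278×10⁻³ m².
P = εσAT⁴ = 0.5155 × 5.670×10⁻⁸ × 4.29278×10⁻³ × (1212.0)⁴ = 270.7 W.

P ≈ 270.7 W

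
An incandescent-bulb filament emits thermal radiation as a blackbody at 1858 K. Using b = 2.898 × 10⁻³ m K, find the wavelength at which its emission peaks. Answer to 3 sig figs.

λ_max ≈ 1.56 μm

Wien's displacement law: λ_max = b/T = (2.898×10⁻³ m·K)/(1858 K) = 1.560×10⁻⁶ m.
That is 1.56 μm, in the infrared range.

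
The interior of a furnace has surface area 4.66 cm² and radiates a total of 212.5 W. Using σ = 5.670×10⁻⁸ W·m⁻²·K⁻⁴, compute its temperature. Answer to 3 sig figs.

T ≈ 1.68×10³ K

Area A = 4.66 cm² = 4.66×10⁻⁴ m².
P = σAT⁴ ⇒ T = (P/(σA))^(1/4) = (212.5/(5.670×10⁻⁸×4.66×10⁻⁴))^(1/4) = 1.68×10³ K.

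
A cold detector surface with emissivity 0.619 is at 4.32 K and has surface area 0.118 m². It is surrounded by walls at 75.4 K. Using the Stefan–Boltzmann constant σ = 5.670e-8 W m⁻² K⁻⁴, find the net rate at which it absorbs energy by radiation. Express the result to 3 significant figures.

Net gain ≈ 0.134 W

Area A = 0.118 m².
Net radiated power P_net = εσA(T⁴ − T₀⁴) = 0.619×5.670×10⁻⁸×0.118×(4.32⁴ − 75.4⁴).
T⁴ − T₀⁴ = 348.285 − 3.23210×10⁷ = -3.23207×10⁷ K⁴, so P_net = -0.134 W — negative, meaning a net gain of 0.134 W.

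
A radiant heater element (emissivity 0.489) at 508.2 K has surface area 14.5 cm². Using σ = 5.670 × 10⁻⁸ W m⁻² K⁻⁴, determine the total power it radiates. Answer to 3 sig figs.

P ≈ 2.68 W

Area A = 14.5 cm² = 1.45×10⁻³ m².
P = εσAT⁴ = 0.489 × 5.670×10⁻⁸ × 1.45×10⁻³ × (508.2)⁴ = 2.68 W.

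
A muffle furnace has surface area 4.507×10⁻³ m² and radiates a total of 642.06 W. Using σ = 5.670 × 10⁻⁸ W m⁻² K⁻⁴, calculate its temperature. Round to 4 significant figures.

T ≈ 1259 K

Area A = 4.507×10⁻³ m².
P = σAT⁴ ⇒ T = (P/(σA))^(1/4) = (642.06/(5.670×10⁻⁸×4.507×10⁻³))^(1/4) = 1259 K.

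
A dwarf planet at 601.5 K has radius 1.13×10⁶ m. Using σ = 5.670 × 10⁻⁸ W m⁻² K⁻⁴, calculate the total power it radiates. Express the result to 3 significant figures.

P ≈ 1.19×10¹⁷ W

Surface area A = 4πR² = 4π(1.13×10⁶ m)² = 1.60460×10¹³ m².
P = σAT⁴ = 5.670×10⁻⁸ × 1.60460×10¹³ × (601.5)⁴ = 1.19×10¹⁷ W.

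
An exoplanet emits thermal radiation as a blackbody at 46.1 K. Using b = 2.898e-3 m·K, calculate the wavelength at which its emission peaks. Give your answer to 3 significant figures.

Wien's displacement law: λ_max = b/T = (2.898×10⁻³ m·K)/(46.1 K) = 6.286×10⁻⁵ m.
That is 62.9 μm, in the infrared range.

λ_max ≈ 62.9 μm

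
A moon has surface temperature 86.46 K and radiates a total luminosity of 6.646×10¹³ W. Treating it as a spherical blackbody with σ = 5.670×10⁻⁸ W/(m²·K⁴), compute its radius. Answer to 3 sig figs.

L = 4πR²σT⁴ ⇒ R = √(L/(4πσT⁴)).
σT⁴ = 3.16843 W/m², so R = √(6.646×10¹³/(4π×3.16843)) = 1.29×10⁶ m.

R ≈ 1.29×10⁶ m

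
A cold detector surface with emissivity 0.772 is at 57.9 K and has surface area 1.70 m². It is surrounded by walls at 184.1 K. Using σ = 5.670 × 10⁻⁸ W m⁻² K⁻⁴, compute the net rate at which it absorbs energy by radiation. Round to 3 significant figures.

Area A = 1.70 m².
Net radiated power P_net = εσA(T⁴ − T₀⁴) = 0.772×5.670×10⁻⁸×1.70×(57.9⁴ − 184.1⁴).
T⁴ − T₀⁴ = 1.12387×10⁷ − 1.14872×10⁹ = -1.13748×10⁹ K⁴, so P_net = -84.6 W — negative, meaning a net gain of 84.6 W.

Net gain ≈ 84.6 W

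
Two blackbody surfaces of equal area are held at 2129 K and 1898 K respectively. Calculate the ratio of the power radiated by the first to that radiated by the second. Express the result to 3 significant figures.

P₁/P₂ ≈ 1.58

With equal areas, P₁/P₂ = (T₁/T₂)⁴ = (2129/1898)⁴ = 1.58.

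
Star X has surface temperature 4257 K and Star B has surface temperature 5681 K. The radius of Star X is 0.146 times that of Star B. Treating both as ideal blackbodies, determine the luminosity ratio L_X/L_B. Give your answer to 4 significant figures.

L ∝ R²T⁴, so L_X/L_B = (R_X/R_B)²(T_X/T_B)⁴ = (0.146)² × (4257/5681)⁴ = 0.021316 × 0.315294 = 6.721×10⁻³.

L_X/L_B ≈ 6.721×10⁻³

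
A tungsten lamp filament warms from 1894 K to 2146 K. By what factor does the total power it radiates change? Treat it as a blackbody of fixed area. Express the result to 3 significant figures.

P ∝ T⁴, so P₂/P₁ = (T₂/T₁)⁴ = (2146/1894)⁴ = (1.13305)⁴ = 1.65.

P₂/P₁ ≈ 1.65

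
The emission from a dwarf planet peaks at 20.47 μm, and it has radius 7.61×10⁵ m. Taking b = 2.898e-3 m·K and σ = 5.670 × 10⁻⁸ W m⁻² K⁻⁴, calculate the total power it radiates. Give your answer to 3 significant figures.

Wien's law: T = b/λ_max = 2.898×10⁻³/2.047×10⁻⁵ = 141.573 K.
Surface area A = 4πR² = 4π(7.61×10⁵ m)² = 7.27745×10¹² m².
Then P = σAT⁴ = 5.670×10⁻⁸×7.27745×10¹²×(141.573)⁴ = 1.66×10¹⁴ W.

P ≈ 1.66×10¹⁴ W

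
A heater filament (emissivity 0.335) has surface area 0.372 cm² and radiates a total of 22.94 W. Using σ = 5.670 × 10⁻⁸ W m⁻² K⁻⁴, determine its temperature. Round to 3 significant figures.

Area A = 0.372 cm² = 3.72×10⁻⁵ m².
P = εσAT⁴ ⇒ T = (P/(εσA))^(1/4) = (22.94/(0.335×5.670×10⁻⁸×3.72×10⁻⁵))^(1/4) = 2.39×10³ K.

T ≈ 2.39×10³ K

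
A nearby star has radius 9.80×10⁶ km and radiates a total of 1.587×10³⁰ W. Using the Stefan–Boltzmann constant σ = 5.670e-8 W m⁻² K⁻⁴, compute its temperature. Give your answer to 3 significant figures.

T ≈ 1.23×10⁴ K

Surface area A = 4πR² = 4π(9.80×10⁹ m)² = 1.20687×10²¹ m².
P = σAT⁴ ⇒ T = (P/(σA))^(1/4) = (1.587×10³⁰/(5.670×10⁻⁸×1.20687×10²¹))^(1/4) = 1.23×10⁴ K.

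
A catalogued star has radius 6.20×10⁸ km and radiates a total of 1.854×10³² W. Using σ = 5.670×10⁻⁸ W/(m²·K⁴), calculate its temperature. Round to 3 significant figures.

Surface area A = 4πR² = 4π(6.20×10¹¹ m)² = 4.83051×10²⁴ m².
P = σAT⁴ ⇒ T = (P/(σA))^(1/4) = (1.854×10³²/(5.670×10⁻⁸×4.83051×10²⁴))^(1/4) = 5.10×10³ K.

T ≈ 5.10×10³ K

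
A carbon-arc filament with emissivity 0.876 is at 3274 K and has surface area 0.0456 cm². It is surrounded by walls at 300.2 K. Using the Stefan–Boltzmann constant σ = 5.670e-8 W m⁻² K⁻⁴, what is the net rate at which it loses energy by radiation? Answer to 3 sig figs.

Net loss ≈ 26.0 W

Area A = 0.0456 cm² = 4.56×10⁻⁶ m².
Net radiated power P_net = εσA(T⁴ − T₀⁴) = 0.876×5.670×10⁻⁸×4.56×10⁻⁶×(3274⁴ − 300.2⁴).
T⁴ − T₀⁴ = 1.14899×10¹⁴ − 8.12162×10⁹ = 1.14891×10¹⁴ K⁴, so P_net = 26.0 W.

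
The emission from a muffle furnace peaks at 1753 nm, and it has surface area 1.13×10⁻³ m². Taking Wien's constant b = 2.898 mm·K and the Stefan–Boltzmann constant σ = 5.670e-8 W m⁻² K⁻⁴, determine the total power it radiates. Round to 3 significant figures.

P ≈ 479 W

Wien's law: T = b/λ_max = 2.898×10⁻³/1.753×10⁻⁶ = 1653.17 K.
Area A = 1.13×10⁻³ m².
Then P = σAT⁴ = 5.670×10⁻⁸×1.13×10⁻³×(1653.17)⁴ = 479 W.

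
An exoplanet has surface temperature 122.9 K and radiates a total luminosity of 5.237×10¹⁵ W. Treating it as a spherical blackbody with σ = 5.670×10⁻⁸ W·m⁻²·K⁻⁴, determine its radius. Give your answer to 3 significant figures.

L = 4πR²σT⁴ ⇒ R = √(L/(4πσT⁴)).
σT⁴ = 12.9357 W/m², so R = √(5.237×10¹⁵/(4π×12.9357)) = 5.68×10⁶ m.

R ≈ 5.68×10⁶ m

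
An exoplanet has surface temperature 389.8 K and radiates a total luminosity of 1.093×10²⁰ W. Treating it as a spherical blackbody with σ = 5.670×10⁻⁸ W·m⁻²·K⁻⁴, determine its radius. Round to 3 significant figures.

L = 4πR²σT⁴ ⇒ R = √(L/(4πσT⁴)).
σT⁴ = 1309.03 W/m², so R = √(1.093×10²⁰/(4π×1309.03)) = 8.15×10⁷ m.

R ≈ 8.15×10⁷ m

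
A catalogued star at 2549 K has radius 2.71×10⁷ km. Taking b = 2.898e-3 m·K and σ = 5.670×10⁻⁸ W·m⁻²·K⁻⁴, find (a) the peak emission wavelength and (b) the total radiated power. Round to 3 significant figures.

(a) λ_max = b/T = 2.898×10⁻³/2549 = 1.137×10⁻⁶ m = 1.14 μm.
Surface area A = 4πR² = 4π(2.71×10¹⁰ m)² = 9.22887×10²¹ m².
(b) P = σAT⁴ = 5.670×10⁻⁸×9.22887×10²¹×(2549)⁴ = 2.21×10²⁸ W.

λ_max ≈ 1.14 μm; P ≈ 2.21×10²⁸ W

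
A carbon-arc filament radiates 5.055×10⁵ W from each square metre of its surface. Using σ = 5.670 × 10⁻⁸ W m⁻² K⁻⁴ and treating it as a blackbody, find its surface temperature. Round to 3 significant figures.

I = σT⁴, so T = (I/σ)^(1/4) = (5.055×10⁵/(5.670×10⁻⁸))^(1/4) = 1.73×10³ K.

T ≈ 1.73×10³ K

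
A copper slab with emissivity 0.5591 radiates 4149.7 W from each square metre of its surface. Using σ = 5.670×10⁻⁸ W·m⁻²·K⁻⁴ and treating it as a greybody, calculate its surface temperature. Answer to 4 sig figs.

I = εσT⁴, so T = (I/εσ)^(1/4) = (4149.7/(0.5591×5.670×10⁻⁸))^(1/4) = 601.5 K.

T ≈ 601.5 K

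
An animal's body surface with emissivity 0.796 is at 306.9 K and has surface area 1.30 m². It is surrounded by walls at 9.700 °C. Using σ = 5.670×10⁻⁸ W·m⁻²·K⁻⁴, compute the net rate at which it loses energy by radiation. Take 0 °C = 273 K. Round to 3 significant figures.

Net loss ≈ 146 W

Surroundings: T = 9.700 °C + 273 = 282.700 K.
Area A = 1.30 m².
Net radiated power P_net = εσA(T⁴ − T₀⁴) = 0.796×5.670×10⁻⁸×1.30×(306.9⁴ − 282.700⁴).
T⁴ − T₀⁴ = 8.87131×10⁹ − 6.38709×10⁹ = 2.48422×10⁹ K⁴, so P_net = 146 W.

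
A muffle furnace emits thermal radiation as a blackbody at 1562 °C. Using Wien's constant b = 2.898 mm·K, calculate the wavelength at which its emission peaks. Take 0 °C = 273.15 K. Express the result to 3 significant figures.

λ_max ≈ 1.58 μm

T = 1562 °C + 273.15 = 1835.15 K.
Wien's displacement law: λ_max = b/T = (2.898×10⁻³ m·K)/(1835.15 K) = 1.579×10⁻⁶ m.
That is 1.58 μm, in the infrared range.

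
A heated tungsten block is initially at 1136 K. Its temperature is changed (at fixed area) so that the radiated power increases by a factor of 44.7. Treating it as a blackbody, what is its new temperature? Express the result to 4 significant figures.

P ∝ T⁴, so T₂/T₁ = (P₂/P₁)^(1/4) = (44.7)^(1/4) = 2.58569.
T₂ = 1136 × 2.58569 = 2937 K.

T₂ ≈ 2937 K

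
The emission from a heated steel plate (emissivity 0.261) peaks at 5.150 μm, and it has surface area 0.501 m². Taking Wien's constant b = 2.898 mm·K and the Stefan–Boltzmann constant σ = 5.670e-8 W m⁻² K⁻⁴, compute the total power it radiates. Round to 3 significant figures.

P ≈ 743 W

Wien's law: T = b/λ_max = 2.898×10⁻³/5.150×10⁻⁶ = 562.718 K.
Area A = 0.501 m².
Then P = εσAT⁴ = 0.261×5.670×10⁻⁸×0.501×(562.718)⁴ = 743 W.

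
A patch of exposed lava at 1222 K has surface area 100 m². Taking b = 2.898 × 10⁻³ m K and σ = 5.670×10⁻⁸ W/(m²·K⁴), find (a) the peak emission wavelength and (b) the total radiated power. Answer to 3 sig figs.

λ_max ≈ 2.37×10³ nm; P ≈ 1.26×10⁷ W

(a) λ_max = b/T = 2.898×10⁻³/1222 = 2.372×10⁻⁶ m = 2.37×10³ nm.
Area A = 100 m².
(b) P = σAT⁴ = 5.670×10⁻⁸×100×(1222)⁴ = 1.26×10⁷ W.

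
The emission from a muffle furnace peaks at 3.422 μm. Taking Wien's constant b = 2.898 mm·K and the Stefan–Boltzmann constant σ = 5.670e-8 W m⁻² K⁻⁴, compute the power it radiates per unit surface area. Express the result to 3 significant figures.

Wien's law: T = b/λ_max = 2.898×10⁻³/3.422×10⁻⁶ = 846.873 K.
Then I = σT⁴ = 5.670×10⁻⁸×(846.873)⁴ = 2.92×10⁴ W/m².

I ≈ 2.92×10⁴ W/m²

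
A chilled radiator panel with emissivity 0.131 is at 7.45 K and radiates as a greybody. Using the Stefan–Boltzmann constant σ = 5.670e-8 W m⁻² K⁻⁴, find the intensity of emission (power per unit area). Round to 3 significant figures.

Stefan–Boltzmann: I = εσT⁴ = 0.131 × 5.670×10⁻⁸ × (7.45)⁴ = 2.29×10⁻⁵ W/m².

I ≈ 2.29×10⁻⁵ W/m²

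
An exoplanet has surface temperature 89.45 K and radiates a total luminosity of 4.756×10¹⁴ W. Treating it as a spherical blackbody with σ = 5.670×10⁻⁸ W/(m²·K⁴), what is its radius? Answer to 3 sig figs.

L = 4πR²σT⁴ ⇒ R = √(L/(4πσT⁴)).
σT⁴ = 3.62998 W/m², so R = √(4.756×10¹⁴/(4π×3.62998)) = 3.23×10⁶ m.

R ≈ 3.23×10⁶ m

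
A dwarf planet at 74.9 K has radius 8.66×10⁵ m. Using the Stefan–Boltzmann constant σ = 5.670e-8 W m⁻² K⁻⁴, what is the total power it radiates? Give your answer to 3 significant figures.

P ≈ 1.68×10¹³ W

Surface area A = 4πR² = 4π(8.66×10⁵ m)² = 9.42423×10¹² m².
P = σAT⁴ = 5.670×10⁻⁸ × 9.42423×10¹² × (74.9)⁴ = 1.68×10¹³ W.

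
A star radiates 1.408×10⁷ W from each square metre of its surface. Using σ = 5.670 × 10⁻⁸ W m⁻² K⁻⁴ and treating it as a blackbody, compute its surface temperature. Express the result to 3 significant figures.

T ≈ 3.97×10³ K

I = σT⁴, so T = (I/σ)^(1/4) = (1.408×10⁷/(5.670×10⁻⁸))^(1/4) = 3.97×10³ K.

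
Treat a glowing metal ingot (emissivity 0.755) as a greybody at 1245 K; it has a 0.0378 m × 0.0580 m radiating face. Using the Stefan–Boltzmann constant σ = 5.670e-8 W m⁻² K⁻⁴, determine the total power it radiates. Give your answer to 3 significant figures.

Area A = 0.0378 × 0.0580 = 2.1924×10⁻³ m².
P = εσAT⁴ = 0.755 × 5.670×10⁻⁸ × 2.1924×10⁻³ × (1245)⁴ = 225 W.

P ≈ 225 W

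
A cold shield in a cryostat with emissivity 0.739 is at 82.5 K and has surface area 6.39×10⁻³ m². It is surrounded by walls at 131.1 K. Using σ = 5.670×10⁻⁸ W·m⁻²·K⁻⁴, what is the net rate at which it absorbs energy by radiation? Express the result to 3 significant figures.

Net gain ≈ 0.0667 W

Area A = 6.39×10⁻³ m².
Net radiated power P_net = εσA(T⁴ − T₀⁴) = 0.739×5.670×10⁻⁸×6.39×10⁻³×(82.5⁴ − 131.1⁴).
T⁴ − T₀⁴ = 4.63250×10⁷ − 2.95400×10⁸ = -2.49075×10⁸ K⁴, so P_net = -0.0667 W — negative, meaning a net gain of 0.0667 W.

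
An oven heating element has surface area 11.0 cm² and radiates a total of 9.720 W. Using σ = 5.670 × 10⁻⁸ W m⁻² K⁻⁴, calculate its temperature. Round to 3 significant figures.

T ≈ 628 K

Area A = 11.0 cm² = 1.10×10⁻³ m².
P = σAT⁴ ⇒ T = (P/(σA))^(1/4) = (9.720/(5.670×10⁻⁸×1.10×10⁻³))^(1/4) = 628 K.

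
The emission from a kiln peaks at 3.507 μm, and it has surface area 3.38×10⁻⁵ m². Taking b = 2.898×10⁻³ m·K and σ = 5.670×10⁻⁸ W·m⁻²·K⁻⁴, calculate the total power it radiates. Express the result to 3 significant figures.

P ≈ 0.894 W

Wien's law: T = b/λ_max = 2.898×10⁻³/3.507×10⁻⁶ = 826.347 K.
Area A = 3.38×10⁻⁵ m².
Then P = σAT⁴ = 5.670×10⁻⁸×3.38×10⁻⁵×(826.347)⁴ = 0.894 W.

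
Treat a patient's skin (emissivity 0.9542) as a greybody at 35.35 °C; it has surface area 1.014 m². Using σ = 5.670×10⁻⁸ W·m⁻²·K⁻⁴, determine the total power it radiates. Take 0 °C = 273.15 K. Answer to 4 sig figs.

T = 35.35 °C + 273.15 = 308.50 K.
Area A = 1.014 m².
P = εσAT⁴ = 0.9542 × 5.670×10⁻⁸ × 1.014 × (308.50)⁴ = 496.9 W.

P ≈ 496.9 W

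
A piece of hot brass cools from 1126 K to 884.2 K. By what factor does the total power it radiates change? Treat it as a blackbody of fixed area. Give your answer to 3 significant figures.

P ∝ T⁴, so P₂/P₁ = (T₂/T₁)⁴ = (884.2/1126)⁴ = (0.785258)⁴ = 0.380.

P₂/P₁ ≈ 0.380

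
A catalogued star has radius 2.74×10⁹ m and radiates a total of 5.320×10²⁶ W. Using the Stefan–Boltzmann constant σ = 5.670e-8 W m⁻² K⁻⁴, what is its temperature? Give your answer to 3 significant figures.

Surface area A = 4πR² = 4π(2.74×10⁹ m)² = 9.43433×10¹⁹ m².
P = σAT⁴ ⇒ T = (P/(σA))^(1/4) = (5.320×10²⁶/(5.670×10⁻⁸×9.43433×10¹⁹))^(1/4) = 3.16×10³ K.

T ≈ 3.16×10³ K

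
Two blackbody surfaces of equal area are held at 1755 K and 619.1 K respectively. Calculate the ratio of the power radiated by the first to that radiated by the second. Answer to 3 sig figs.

With equal areas, P₁/P₂ = (T₁/T₂)⁴ = (1755/619.1)⁴ = 64.6.

P₁/P₂ ≈ 64.6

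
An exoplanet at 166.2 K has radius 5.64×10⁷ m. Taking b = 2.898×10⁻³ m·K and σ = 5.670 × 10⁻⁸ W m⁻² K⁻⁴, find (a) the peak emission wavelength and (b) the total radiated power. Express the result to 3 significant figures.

(a) λ_max = b/T = 2.898×10⁻³/166.2 = 1.744×10⁻⁵ m = 17.4 μm.
Surface area A = 4πR² = 4π(5.64×10⁷ m)² = 3.99731×10¹⁶ m².
(b) P = σAT⁴ = 5.670×10⁻⁸×3.99731×10¹⁶×(166.2)⁴ = 1.73×10¹⁸ W.

λ_max ≈ 17.4 μm; P ≈ 1.73×10¹⁸ W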